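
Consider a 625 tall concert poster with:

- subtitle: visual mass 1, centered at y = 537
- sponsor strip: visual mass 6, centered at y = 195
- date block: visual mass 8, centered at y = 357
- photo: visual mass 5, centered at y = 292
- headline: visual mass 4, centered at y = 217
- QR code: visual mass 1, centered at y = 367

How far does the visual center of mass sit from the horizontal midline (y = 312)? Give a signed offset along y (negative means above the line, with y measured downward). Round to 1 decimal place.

≈ -21.7

Σw = 1 + 6 + 8 + 5 + 4 + 1 = 25.
Σw·y = 7258; ȳ = 7258/25 ≈ 290.32.
Difference: 290.32 − 312 ≈ -21.68.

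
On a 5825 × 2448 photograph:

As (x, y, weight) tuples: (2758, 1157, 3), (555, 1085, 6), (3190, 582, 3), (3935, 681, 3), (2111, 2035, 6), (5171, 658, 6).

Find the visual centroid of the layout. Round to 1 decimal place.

(2839.7, 1108.4)

Σw = 3 + 6 + 3 + 3 + 6 + 6 = 27.
x: moment 76671 / weight 27 ≈ 2839.67
y: moment 29928 / weight 27 ≈ 1108.44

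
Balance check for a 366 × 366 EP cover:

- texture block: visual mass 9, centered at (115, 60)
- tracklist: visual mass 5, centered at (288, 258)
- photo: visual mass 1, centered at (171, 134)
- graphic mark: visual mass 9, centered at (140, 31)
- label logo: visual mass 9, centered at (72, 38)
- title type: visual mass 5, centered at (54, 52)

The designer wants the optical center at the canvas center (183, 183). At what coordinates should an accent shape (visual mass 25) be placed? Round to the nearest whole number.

(268, 347)

New total weight: (9 + 5 + 1 + 9 + 9 + 5) + 25 = 63.
x: need Σw·x = 63·183 = 11529. Existing = 9·115 + 5·288 + 1·171 + 9·140 + 9·72 + 5·54 = 4824. Remainder 6705 / 25 ≈ 268.20.
y: need Σw·y = 63·183 = 11529. Existing = 9·60 + 5·258 + 1·134 + 9·31 + 9·38 + 5·52 = 2845. Remainder 8684 / 25 ≈ 347.36.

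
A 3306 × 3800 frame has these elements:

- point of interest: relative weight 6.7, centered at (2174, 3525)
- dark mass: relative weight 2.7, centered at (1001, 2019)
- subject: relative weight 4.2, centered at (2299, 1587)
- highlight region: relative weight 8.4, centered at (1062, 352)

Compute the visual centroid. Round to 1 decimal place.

Σw = 6.7 + 2.7 + 4.2 + 8.4 = 22.0.
x-moment: 6.7·2174 + 2.7·1001 + 4.2·2299 + 8.4·1062 = 35845.1; centroid 35845.1/22.0 ≈ 1629.32.
y-moment: 6.7·3525 + 2.7·2019 + 4.2·1587 + 8.4·352 = 38691.0; centroid 38691.0/22.0 ≈ 1758.68.

(1629.3, 1758.7)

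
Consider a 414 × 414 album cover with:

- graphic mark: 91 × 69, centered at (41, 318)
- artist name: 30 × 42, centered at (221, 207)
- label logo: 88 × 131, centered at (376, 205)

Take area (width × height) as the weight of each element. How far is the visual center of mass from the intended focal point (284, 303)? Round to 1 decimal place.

Areas → weights: graphic mark 91·69 = 6279, artist name 30·42 = 1260, label logo 88·131 = 11528; Σw = 19067.
x: (6279·41 + 1260·221 + 11528·376) / 19067 = 4870427 / 19067 ≈ 255.44
y: (6279·318 + 1260·207 + 11528·205) / 19067 = 4620782 / 19067 ≈ 242.34
Relative to (284, 303): Δ = (-28.56, -60.66); |Δ| = √(-28.56² + -60.66²) ≈ 67.04.

≈ 67.0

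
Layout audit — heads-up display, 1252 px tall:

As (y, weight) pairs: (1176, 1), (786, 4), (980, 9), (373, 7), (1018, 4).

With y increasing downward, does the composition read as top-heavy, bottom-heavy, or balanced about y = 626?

Weights sum to 1 + 4 + 9 + 7 + 4 = 25.
y: (1·1176 + 4·786 + 9·980 + 7·373 + 4·1018) / 25 = 19823 / 25 ≈ 792.92
Since 792.9 is below (larger y than) 626, the composition reads bottom-heavy.

bottom-heavy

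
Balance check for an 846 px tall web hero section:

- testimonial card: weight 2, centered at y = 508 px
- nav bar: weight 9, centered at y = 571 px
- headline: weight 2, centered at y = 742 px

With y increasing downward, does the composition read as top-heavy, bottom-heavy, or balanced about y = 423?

bottom-heavy

Total weight = 2 + 9 + 2 = 13.
y: (2·508 + 9·571 + 2·742) / 13 = 7639 / 13 ≈ 587.62
587.6 vs midline 423 → bottom-heavy.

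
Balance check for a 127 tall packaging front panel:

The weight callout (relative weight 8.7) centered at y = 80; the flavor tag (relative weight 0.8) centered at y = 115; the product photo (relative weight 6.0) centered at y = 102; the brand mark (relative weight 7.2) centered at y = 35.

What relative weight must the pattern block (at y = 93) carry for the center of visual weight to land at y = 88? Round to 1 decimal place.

w ≈ 69.1

Fixed elements: Σw = 8.7 + 0.8 + 6.0 + 7.2 = 22.7, Σw·y = 8.7·80 + 0.8·115 + 6.0·102 + 7.2·35 = 1652.0.
For the centroid to hit 88: (1652.0 + w·93) / (22.7 + w) = 88.
Solving: w = (88·22.7 − 1652.0) / (93 − 88) = 345.6 / 5 ≈ 69.12.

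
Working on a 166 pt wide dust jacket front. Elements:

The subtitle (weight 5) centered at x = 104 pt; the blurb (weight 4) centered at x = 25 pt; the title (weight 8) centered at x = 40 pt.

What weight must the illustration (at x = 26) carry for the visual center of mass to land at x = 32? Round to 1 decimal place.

w ≈ 66.0

Fixed elements: Σw = 5 + 4 + 8 = 17, Σw·x = 5·104 + 4·25 + 8·40 = 940.
Balance at x = 32 requires (940 + w·26) / (17 + w) = 32.
Solving: w = (32·17 − 940) / (26 − 32) = -396 / -6 ≈ 66.00.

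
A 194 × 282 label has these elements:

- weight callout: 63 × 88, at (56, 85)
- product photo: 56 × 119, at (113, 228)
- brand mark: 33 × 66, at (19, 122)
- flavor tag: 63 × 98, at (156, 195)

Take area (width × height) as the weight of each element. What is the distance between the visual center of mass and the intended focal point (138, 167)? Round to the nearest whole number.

≈ 37

Areas → weights: weight callout 63·88 = 5544, product photo 56·119 = 6664, brand mark 33·66 = 2178, flavor tag 63·98 = 6174; Σw = 20560.
Σw·x = 5544·56 + 6664·113 + 2178·19 + 6174·156 = 2068022, so x̄ = 2068022/20560 ≈ 100.58.
Σw·y = 5544·85 + 6664·228 + 2178·122 + 6174·195 = 3460278, so ȳ = 3460278/20560 ≈ 168.30.
Offset from (138, 167): Δx ≈ -37.42, Δy ≈ 1.30; distance = √(Δx² + Δy²) ≈ 37.44.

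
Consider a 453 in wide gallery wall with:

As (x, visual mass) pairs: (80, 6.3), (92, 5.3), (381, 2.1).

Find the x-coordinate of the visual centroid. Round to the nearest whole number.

x ≈ 131

Total weight = 6.3 + 5.3 + 2.1 = 13.7.
x-moment: 6.3·80 + 5.3·92 + 2.1·381 = 1791.7; centroid 1791.7/13.7 ≈ 130.78.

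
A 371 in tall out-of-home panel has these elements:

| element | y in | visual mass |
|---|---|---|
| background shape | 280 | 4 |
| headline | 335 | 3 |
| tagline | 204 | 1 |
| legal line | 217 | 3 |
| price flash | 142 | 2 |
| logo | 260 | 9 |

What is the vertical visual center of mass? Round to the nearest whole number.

Σw = 4 + 3 + 1 + 3 + 2 + 9 = 22.
Σw·y = 5604; ȳ = 5604/22 ≈ 254.73.

y ≈ 255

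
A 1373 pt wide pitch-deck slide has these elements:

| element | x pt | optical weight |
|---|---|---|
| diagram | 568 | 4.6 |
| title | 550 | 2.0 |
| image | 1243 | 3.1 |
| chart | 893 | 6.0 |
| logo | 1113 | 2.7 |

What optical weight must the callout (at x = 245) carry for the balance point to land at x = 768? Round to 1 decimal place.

Fixed elements: Σw = 4.6 + 2.0 + 3.1 + 6.0 + 2.7 = 18.4, Σw·x = 4.6·568 + 2.0·550 + 3.1·1243 + 6.0·893 + 2.7·1113 = 15929.2.
Set Σw·x/Σw = 768: (15929.2 + 245w) = 768·(18.4 + w).
So w = (768·18.4 − 15929.2)/(245 − 768) = -1798.0/-523 ≈ 3.44.

w ≈ 3.4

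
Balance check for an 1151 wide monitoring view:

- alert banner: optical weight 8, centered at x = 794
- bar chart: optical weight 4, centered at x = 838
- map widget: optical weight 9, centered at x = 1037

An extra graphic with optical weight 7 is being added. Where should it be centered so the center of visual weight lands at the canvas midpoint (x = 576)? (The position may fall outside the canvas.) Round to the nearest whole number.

After adding the extra graphic, total weight = 8 + 4 + 9 + 7 = 28.
Along x: (19037 + 7·x) / 28 = 576 (existing moment 8·794 + 4·838 + 9·1037 = 19037) ⇒ x = (16128 − 19037) / 7 ≈ -415.57.

x ≈ -416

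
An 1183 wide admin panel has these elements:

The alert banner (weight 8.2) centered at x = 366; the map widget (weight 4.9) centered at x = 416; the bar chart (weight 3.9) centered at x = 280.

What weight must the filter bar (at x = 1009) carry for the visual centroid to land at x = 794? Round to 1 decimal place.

Existing Σw = 17.0 (8.2 + 4.9 + 3.9); existing moment 8.2·366 + 4.9·416 + 3.9·280 = 6131.6.
Set Σw·x/Σw = 794: (6131.6 + 1009w) = 794·(17.0 + w).
Rearranging, w·(1009 − 794) = 794·17.0 − 6131.6 = 7366.4, so w ≈ 7366.4/215 = 34.26.

w ≈ 34.3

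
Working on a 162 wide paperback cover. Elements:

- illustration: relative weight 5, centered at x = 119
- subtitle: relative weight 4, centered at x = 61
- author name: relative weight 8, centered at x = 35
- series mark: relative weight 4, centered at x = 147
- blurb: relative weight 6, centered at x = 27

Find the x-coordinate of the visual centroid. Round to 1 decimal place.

x ≈ 69.2

Weights sum to 5 + 4 + 8 + 4 + 6 = 27.
x: (5·119 + 4·61 + 8·35 + 4·147 + 6·27) / 27 = 1869 / 27 ≈ 69.22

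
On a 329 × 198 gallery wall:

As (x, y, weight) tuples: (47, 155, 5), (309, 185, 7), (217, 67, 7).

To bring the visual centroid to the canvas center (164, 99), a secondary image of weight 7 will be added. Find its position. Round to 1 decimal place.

(49.6, 5.0)

New total weight: (5 + 7 + 7) + 7 = 26.
x: target moment 26×164 = 4264; current 5·47 + 7·309 + 7·217 = 3917; the secondary image supplies 347, so x = 347/7 ≈ 49.57.
y: target moment 26×99 = 2574; current 5·155 + 7·185 + 7·67 = 2539; the secondary image supplies 35, so y = 35/7 ≈ 5.00.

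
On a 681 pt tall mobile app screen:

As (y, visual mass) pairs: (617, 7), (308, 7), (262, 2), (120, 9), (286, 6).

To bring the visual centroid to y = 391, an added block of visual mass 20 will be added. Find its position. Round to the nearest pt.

With the added block, Σw becomes 7 + 7 + 2 + 9 + 6 + 20 = 51.
y: need Σw·y = 51·391 = 19941. Existing = 7·617 + 7·308 + 2·262 + 9·120 + 6·286 = 9795. Remainder 10146 / 20 ≈ 507.30.

y ≈ 507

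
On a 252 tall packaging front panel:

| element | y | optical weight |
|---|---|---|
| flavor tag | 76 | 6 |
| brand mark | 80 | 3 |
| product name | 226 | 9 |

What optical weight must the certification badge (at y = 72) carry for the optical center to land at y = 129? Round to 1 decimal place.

Fixed elements: Σw = 6 + 3 + 9 = 18, Σw·y = 6·76 + 3·80 + 9·226 = 2730.
Set Σw·y/Σw = 129: (2730 + 72w) = 129·(18 + w).
So w = (129·18 − 2730)/(72 − 129) = -408/-57 ≈ 7.16.

w ≈ 7.2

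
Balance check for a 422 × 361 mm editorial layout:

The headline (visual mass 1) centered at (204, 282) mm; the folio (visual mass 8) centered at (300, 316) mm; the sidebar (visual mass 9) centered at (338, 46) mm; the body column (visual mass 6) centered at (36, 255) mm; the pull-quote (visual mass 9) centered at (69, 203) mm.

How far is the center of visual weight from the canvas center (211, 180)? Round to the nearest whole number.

≈ 24 mm

Total weight = 1 + 8 + 9 + 6 + 9 = 33.
Σw·x = 1·204 + 8·300 + 9·338 + 6·36 + 9·69 = 6483, so x̄ = 6483/33 ≈ 196.45.
Σw·y = 1·282 + 8·316 + 9·46 + 6·255 + 9·203 = 6581, so ȳ = 6581/33 ≈ 199.42.
Offset from (211, 180): Δx ≈ -14.55, Δy ≈ 19.42; distance = √(Δx² + Δy²) ≈ 24.27.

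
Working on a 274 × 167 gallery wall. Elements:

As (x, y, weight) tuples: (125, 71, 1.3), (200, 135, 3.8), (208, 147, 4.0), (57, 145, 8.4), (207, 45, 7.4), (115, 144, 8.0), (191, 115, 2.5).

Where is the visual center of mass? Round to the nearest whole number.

Weights sum to 1.3 + 3.8 + 4.0 + 8.4 + 7.4 + 8.0 + 2.5 = 35.4.
x: moment 5162.6 / weight 35.4 ≈ 145.84
y: moment 4183.8 / weight 35.4 ≈ 118.19

(146, 118)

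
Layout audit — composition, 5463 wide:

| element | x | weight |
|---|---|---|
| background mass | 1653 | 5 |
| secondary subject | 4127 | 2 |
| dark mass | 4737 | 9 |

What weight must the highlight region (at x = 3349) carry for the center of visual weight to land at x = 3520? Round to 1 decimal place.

Known weights sum to 5 + 2 + 9 = 16; their moment is 5·1653 + 2·4127 + 9·4737 = 59152.
For the centroid to hit 3520: (59152 + w·3349) / (16 + w) = 3520.
So w = (3520·16 − 59152)/(3349 − 3520) = -2832/-171 ≈ 16.56.

w ≈ 16.6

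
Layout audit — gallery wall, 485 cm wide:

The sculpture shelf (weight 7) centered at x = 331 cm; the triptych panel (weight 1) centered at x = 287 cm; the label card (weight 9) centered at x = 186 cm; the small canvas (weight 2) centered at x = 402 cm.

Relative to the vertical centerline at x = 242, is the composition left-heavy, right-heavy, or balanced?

Total weight = 7 + 1 + 9 + 2 = 19.
x: (7·331 + 1·287 + 9·186 + 2·402) / 19 = 5082 / 19 ≈ 267.47
Since 267.5 is right of 242, the composition reads right-heavy.

right-heavy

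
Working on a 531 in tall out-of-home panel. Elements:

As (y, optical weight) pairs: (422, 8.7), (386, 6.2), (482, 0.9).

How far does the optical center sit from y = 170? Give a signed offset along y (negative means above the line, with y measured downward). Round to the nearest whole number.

≈ 241 in

Σw = 8.7 + 6.2 + 0.9 = 15.8.
y: (8.7·422 + 6.2·386 + 0.9·482) / 15.8 = 6498.4 / 15.8 ≈ 411.29
Offset from y = 170: 411.29 − 170 ≈ 241.29.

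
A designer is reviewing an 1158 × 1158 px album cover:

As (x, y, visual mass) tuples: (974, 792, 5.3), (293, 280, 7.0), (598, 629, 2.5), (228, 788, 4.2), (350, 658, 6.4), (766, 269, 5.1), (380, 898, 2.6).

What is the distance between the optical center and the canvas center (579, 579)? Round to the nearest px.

≈ 72 px

Weights sum to 5.3 + 7.0 + 2.5 + 4.2 + 6.4 + 5.1 + 2.6 = 33.1.
Σw·x = 16800.4; x̄ = 16800.4/33.1 ≈ 507.56.
y: moment 18957.6 / weight 33.1 ≈ 572.74
Relative to (579, 579): Δ = (-71.44, -6.26); |Δ| = √(-71.44² + -6.26²) ≈ 71.71.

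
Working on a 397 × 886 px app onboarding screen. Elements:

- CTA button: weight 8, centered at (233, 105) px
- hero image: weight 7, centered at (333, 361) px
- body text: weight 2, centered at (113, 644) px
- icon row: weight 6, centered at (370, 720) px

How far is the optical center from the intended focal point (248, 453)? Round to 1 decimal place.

Weights sum to 8 + 7 + 2 + 6 = 23.
x-moment: 8·233 + 7·333 + 2·113 + 6·370 = 6641; centroid 6641/23 ≈ 288.74.
y-moment: 8·105 + 7·361 + 2·644 + 6·720 = 8975; centroid 8975/23 ≈ 390.22.
Relative to (248, 453): Δ = (40.74, -62.78); |Δ| = √(40.74² + -62.78²) ≈ 74.84.

≈ 74.8 px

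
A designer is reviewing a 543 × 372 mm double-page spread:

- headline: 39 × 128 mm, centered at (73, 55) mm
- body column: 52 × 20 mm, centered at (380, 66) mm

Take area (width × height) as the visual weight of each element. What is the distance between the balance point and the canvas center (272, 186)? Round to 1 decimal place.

Areas → weights: headline 39·128 = 4992, body column 52·20 = 1040; Σw = 6032.
x: (4992·73 + 1040·380) / 6032 = 759616 / 6032 ≈ 125.93
y: (4992·55 + 1040·66) / 6032 = 343200 / 6032 ≈ 56.90
Offset from (272, 186): Δx ≈ -146.07, Δy ≈ -129.10; distance = √(Δx² + Δy²) ≈ 194.95.

≈ 194.9 mm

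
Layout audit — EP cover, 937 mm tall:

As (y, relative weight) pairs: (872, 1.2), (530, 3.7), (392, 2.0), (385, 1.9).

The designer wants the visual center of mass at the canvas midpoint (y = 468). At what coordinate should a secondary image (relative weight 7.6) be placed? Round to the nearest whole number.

After adding the secondary image, total weight = 1.2 + 3.7 + 2.0 + 1.9 + 7.6 = 16.4.
y: need Σw·y = 16.4·468 = 7675.2. Existing = 1.2·872 + 3.7·530 + 2.0·392 + 1.9·385 = 4522.9. Remainder 3152.3 / 7.6 ≈ 414.78.

y ≈ 415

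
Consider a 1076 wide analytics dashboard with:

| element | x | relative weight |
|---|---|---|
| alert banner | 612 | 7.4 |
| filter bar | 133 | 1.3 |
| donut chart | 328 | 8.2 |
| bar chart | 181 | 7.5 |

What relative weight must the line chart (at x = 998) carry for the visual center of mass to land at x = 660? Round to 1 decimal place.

w ≈ 21.8

Existing Σw = 24.4 (7.4 + 1.3 + 8.2 + 7.5); existing moment 7.4·612 + 1.3·133 + 8.2·328 + 7.5·181 = 8748.8.
Set Σw·x/Σw = 660: (8748.8 + 998w) = 660·(24.4 + w).
Solving: w = (660·24.4 − 8748.8) / (998 − 660) = 7355.2 / 338 ≈ 21.76.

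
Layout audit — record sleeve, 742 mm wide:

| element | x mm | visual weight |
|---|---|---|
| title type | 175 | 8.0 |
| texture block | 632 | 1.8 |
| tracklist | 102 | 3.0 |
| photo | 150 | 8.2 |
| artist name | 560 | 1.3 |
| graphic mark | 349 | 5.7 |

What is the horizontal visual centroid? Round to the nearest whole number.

x ≈ 243

Weights sum to 8.0 + 1.8 + 3.0 + 8.2 + 1.3 + 5.7 = 28.0.
Σw·x = 6790.9; x̄ = 6790.9/28.0 ≈ 242.53.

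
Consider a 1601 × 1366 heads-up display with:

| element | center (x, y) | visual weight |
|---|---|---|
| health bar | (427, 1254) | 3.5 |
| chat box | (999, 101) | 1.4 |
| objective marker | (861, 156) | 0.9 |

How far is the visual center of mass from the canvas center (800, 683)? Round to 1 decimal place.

≈ 207.5

Σw = 3.5 + 1.4 + 0.9 = 5.8.
x-moment: 3.5·427 + 1.4·999 + 0.9·861 = 3668.0; centroid 3668.0/5.8 ≈ 632.41.
y-moment: 3.5·1254 + 1.4·101 + 0.9·156 = 4670.8; centroid 4670.8/5.8 ≈ 805.31.
From (800, 683): dx = -167.59, dy = 122.31, so the distance is √(dx²+dy²) ≈ 207.47.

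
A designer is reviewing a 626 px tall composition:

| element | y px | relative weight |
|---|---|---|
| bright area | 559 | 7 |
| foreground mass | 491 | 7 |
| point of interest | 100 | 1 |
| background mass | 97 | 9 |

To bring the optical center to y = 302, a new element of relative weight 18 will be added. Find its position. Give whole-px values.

New total weight: (7 + 7 + 1 + 9) + 18 = 42.
y: target moment 42×302 = 12684; current 7·559 + 7·491 + 1·100 + 9·97 = 8323; the new element supplies 4361, so y = 4361/18 ≈ 242.28.

y ≈ 242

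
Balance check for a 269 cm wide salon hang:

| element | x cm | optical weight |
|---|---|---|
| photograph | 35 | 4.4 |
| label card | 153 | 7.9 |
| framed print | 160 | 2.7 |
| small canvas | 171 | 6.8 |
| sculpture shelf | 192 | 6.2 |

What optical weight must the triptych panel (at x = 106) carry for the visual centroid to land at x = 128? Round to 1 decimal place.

w ≈ 25.6

Fixed elements: Σw = 4.4 + 7.9 + 2.7 + 6.8 + 6.2 = 28.0, Σw·x = 4.4·35 + 7.9·153 + 2.7·160 + 6.8·171 + 6.2·192 = 4147.9.
Set Σw·x/Σw = 128: (4147.9 + 106w) = 128·(28.0 + w).
Rearranging, w·(106 − 128) = 128·28.0 − 4147.9 = -563.9, so w ≈ -563.9/-22 = 25.63.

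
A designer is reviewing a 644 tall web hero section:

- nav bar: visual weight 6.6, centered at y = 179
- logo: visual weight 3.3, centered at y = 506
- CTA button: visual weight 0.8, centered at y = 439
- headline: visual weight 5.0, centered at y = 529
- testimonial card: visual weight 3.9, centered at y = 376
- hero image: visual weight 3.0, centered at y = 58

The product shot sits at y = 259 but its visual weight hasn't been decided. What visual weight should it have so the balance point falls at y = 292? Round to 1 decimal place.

Fixed elements: Σw = 6.6 + 3.3 + 0.8 + 5.0 + 3.9 + 3.0 = 22.6, Σw·y = 6.6·179 + 3.3·506 + 0.8·439 + 5.0·529 + 3.9·376 + 3.0·58 = 7487.8.
Balance at y = 292 requires (7487.8 + w·259) / (22.6 + w) = 292.
So w = (292·22.6 − 7487.8)/(259 − 292) = -888.6/-33 ≈ 26.93.

w ≈ 26.9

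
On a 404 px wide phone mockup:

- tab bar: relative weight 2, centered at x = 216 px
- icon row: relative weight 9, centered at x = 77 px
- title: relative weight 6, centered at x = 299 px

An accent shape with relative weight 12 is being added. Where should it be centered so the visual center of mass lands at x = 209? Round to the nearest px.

New total weight: (2 + 9 + 6) + 12 = 29.
x: need Σw·x = 29·209 = 6061. Existing = 2·216 + 9·77 + 6·299 = 2919. Remainder 3142 / 12 ≈ 261.83.

x ≈ 262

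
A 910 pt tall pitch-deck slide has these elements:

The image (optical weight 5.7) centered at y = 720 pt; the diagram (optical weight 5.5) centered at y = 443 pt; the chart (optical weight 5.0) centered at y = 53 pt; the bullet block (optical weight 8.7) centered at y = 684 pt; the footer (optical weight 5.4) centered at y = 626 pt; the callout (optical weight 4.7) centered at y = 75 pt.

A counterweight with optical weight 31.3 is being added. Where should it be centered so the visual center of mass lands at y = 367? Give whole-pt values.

New total weight: (5.7 + 5.5 + 5.0 + 8.7 + 5.4 + 4.7) + 31.3 = 66.3.
y: need Σw·y = 66.3·367 = 24332.1. Existing = 5.7·720 + 5.5·443 + 5.0·53 + 8.7·684 + 5.4·626 + 4.7·75 = 16489.2. Remainder 7842.9 / 31.3 ≈ 250.57.

y ≈ 251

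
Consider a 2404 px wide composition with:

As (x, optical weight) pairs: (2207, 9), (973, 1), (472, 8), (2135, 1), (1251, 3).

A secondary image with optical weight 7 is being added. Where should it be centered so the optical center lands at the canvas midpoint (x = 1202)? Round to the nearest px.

With the secondary image, Σw becomes 9 + 1 + 8 + 1 + 3 + 7 = 29.
x: target moment 29×1202 = 34858; current 9·2207 + 1·973 + 8·472 + 1·2135 + 3·1251 = 30500; the secondary image supplies 4358, so x = 4358/7 ≈ 622.57.

x ≈ 623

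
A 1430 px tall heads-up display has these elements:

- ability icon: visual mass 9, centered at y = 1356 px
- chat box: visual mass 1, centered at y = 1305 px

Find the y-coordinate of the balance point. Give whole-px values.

y ≈ 1351

Weights sum to 9 + 1 = 10.
Σw·y = 9·1356 + 1·1305 = 13509, so ȳ = 13509/10 ≈ 1350.90.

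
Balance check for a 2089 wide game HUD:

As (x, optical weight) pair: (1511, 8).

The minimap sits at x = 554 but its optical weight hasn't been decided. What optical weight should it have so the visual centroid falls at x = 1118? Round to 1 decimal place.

The single fixed element contributes weight 8, moment 8·1511 = 12088.
For the centroid to hit 1118: (12088 + w·554) / (8 + w) = 1118.
So w = (1118·8 − 12088)/(554 − 1118) = -3144/-564 ≈ 5.57.

w ≈ 5.6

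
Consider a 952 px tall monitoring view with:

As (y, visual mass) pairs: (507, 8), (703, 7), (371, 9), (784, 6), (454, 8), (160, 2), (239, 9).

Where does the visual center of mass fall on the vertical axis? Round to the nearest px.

Σw = 8 + 7 + 9 + 6 + 8 + 2 + 9 = 49.
y: (8·507 + 7·703 + 9·371 + 6·784 + 8·454 + 2·160 + 9·239) / 49 = 23123 / 49 ≈ 471.90

y ≈ 472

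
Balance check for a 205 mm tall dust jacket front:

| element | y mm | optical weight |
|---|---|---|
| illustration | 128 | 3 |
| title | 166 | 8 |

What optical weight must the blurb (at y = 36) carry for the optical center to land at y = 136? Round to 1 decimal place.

w ≈ 2.2

Existing Σw = 11 (3 + 8); existing moment 3·128 + 8·166 = 1712.
Balance at y = 136 requires (1712 + w·36) / (11 + w) = 136.
Solving: w = (136·11 − 1712) / (36 − 136) = -216 / -100 ≈ 2.16.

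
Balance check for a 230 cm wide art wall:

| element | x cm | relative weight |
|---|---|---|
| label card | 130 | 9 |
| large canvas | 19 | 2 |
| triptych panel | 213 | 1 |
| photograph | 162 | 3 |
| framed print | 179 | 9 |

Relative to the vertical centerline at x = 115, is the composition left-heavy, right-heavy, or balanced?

right-heavy

Σw = 9 + 2 + 1 + 3 + 9 = 24.
Σw·x = 9·130 + 2·19 + 1·213 + 3·162 + 9·179 = 3518, so x̄ = 3518/24 ≈ 146.58.
Since 146.6 is right of 115, the composition reads right-heavy.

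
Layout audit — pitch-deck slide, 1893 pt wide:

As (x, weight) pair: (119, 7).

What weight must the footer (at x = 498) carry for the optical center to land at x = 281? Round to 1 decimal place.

w ≈ 5.2

Known: weight 7 with moment 7·119 = 833.
For the centroid to hit 281: (833 + w·498) / (7 + w) = 281.
Rearranging, w·(498 − 281) = 281·7 − 833 = 1134, so w ≈ 1134/217 = 5.23.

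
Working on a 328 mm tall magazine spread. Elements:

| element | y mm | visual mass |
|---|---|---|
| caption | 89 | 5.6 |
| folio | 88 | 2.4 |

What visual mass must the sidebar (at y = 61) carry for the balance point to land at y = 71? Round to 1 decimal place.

w ≈ 14.2

Existing Σw = 8.0 (5.6 + 2.4); existing moment 5.6·89 + 2.4·88 = 709.6.
Set Σw·y/Σw = 71: (709.6 + 61w) = 71·(8.0 + w).
Rearranging, w·(61 − 71) = 71·8.0 − 709.6 = -141.6, so w ≈ -141.6/-10 = 14.16.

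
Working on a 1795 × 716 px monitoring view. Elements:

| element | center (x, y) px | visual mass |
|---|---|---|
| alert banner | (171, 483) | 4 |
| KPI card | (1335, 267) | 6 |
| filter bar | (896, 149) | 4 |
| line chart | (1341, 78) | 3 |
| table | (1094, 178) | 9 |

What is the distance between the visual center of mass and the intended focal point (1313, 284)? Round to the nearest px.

Total weight = 4 + 6 + 4 + 3 + 9 = 26.
x-moment: 4·171 + 6·1335 + 4·896 + 3·1341 + 9·1094 = 26147; centroid 26147/26 ≈ 1005.65.
y-moment: 4·483 + 6·267 + 4·149 + 3·78 + 9·178 = 5966; centroid 5966/26 ≈ 229.46.
Relative to (1313, 284): Δ = (-307.35, -54.54); |Δ| = √(-307.35² + -54.54²) ≈ 312.15.

≈ 312 px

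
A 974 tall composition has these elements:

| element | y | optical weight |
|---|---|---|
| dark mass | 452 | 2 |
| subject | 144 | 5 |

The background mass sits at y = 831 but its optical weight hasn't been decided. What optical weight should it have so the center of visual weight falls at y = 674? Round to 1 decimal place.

w ≈ 19.7

Fixed elements: Σw = 2 + 5 = 7, Σw·y = 2·452 + 5·144 = 1624.
Set Σw·y/Σw = 674: (1624 + 831w) = 674·(7 + w).
So w = (674·7 − 1624)/(831 − 674) = 3094/157 ≈ 19.71.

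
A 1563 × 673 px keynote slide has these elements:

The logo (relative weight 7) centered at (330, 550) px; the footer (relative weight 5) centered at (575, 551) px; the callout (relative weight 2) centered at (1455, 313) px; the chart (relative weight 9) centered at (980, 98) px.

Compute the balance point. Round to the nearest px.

(735, 353)

Σw = 7 + 5 + 2 + 9 = 23.
Σw·x = 7·330 + 5·575 + 2·1455 + 9·980 = 16915, so x̄ = 16915/23 ≈ 735.43.
Σw·y = 7·550 + 5·551 + 2·313 + 9·98 = 8113, so ȳ = 8113/23 ≈ 352.74.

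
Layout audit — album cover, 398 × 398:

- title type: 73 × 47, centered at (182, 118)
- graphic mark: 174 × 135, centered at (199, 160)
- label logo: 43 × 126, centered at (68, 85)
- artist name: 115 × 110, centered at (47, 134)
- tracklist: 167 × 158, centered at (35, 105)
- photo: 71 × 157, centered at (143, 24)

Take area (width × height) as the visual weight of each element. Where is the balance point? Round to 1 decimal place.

(106.4, 113.4)

Areas → weights: title type 73·47 = 3431, graphic mark 174·135 = 23490, label logo 43·126 = 5418, artist name 115·110 = 12650, tracklist 167·158 = 26386, photo 71·157 = 11147; Σw = 82522.
Σw·x = 8779457; x̄ = 8779457/82522 ≈ 106.39.
Σw·y = 9356946; ȳ = 9356946/82522 ≈ 113.39.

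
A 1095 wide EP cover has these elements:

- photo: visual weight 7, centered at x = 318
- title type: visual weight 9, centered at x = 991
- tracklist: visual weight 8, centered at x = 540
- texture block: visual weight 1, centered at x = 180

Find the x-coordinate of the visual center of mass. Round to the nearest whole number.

Weights sum to 7 + 9 + 8 + 1 = 25.
Σw·x = 7·318 + 9·991 + 8·540 + 1·180 = 15645, so x̄ = 15645/25 ≈ 625.80.

x ≈ 626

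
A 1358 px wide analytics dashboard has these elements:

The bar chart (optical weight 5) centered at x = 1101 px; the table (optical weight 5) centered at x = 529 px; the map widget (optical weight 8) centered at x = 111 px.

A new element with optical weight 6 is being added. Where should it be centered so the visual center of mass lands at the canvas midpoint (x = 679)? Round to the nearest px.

x ≈ 1210

New total weight: (5 + 5 + 8) + 6 = 24.
x: need Σw·x = 24·679 = 16296. Existing = 5·1101 + 5·529 + 8·111 = 9038. Remainder 7258 / 6 ≈ 1209.67.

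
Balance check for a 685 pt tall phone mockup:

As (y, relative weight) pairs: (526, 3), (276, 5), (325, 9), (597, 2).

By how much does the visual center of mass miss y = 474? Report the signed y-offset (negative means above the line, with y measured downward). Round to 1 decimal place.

≈ -101.5 pt

Σw = 3 + 5 + 9 + 2 = 19.
Σw·y = 3·526 + 5·276 + 9·325 + 2·597 = 7077, so ȳ = 7077/19 ≈ 372.47.
Against y = 474, that's 372.47 − 474 = -101.53.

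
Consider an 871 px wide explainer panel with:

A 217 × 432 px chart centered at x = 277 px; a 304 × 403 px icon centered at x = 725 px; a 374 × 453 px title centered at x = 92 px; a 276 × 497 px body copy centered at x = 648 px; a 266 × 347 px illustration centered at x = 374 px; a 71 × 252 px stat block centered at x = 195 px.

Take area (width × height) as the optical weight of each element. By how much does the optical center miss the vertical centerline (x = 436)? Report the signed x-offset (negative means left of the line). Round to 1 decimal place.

Taking area as weight: chart 217·432 = 93744, icon 304·403 = 122512, title 374·453 = 169422, body copy 276·497 = 137172, illustration 266·347 = 92302, stat block 71·252 = 17892. Sum 633044.
x-moment: 93744·277 + 122512·725 + 169422·92 + 137172·648 + 92302·374 + 17892·195 = 257272456; centroid 257272456/633044 ≈ 406.41.
Against x = 436, that's 406.41 − 436 = -29.59.

≈ -29.6 px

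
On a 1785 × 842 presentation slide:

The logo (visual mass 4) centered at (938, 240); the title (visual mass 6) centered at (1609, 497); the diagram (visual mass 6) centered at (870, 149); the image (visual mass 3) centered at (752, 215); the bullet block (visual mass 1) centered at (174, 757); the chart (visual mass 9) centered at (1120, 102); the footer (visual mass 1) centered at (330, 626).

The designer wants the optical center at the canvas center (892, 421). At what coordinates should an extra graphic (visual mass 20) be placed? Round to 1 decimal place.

New total weight: (4 + 6 + 6 + 3 + 1 + 9 + 1) + 20 = 50.
Along x: (31466 + 20·x) / 50 = 892 (existing moment 4·938 + 6·1609 + 6·870 + 3·752 + 1·174 + 9·1120 + 1·330 = 31466) ⇒ x = (44600 − 31466) / 20 ≈ 656.70.
Along y: (7782 + 20·y) / 50 = 421 (existing moment 4·240 + 6·497 + 6·149 + 3·215 + 1·757 + 9·102 + 1·626 = 7782) ⇒ y = (21050 − 7782) / 20 ≈ 663.40.

(656.7, 663.4)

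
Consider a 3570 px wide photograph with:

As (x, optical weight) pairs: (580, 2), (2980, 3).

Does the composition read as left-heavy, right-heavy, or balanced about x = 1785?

Weights sum to 2 + 3 = 5.
x: (2·580 + 3·2980) / 5 = 10100 / 5 ≈ 2020.00
2020.0 vs midline 1785 → right-heavy.

right-heavy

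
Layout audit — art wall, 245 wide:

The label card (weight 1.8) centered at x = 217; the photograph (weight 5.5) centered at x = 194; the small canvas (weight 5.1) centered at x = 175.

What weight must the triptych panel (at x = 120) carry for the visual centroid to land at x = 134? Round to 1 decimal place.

Existing Σw = 12.4 (1.8 + 5.5 + 5.1); existing moment 1.8·217 + 5.5·194 + 5.1·175 = 2350.1.
Set Σw·x/Σw = 134: (2350.1 + 120w) = 134·(12.4 + w).
So w = (134·12.4 − 2350.1)/(120 − 134) = -688.5/-14 ≈ 49.18.

w ≈ 49.2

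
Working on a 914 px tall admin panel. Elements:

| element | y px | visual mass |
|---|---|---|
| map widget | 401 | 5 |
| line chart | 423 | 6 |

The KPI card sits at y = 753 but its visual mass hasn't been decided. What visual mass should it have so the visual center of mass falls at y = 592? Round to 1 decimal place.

w ≈ 12.2

Fixed elements: Σw = 5 + 6 = 11, Σw·y = 5·401 + 6·423 = 4543.
Balance at y = 592 requires (4543 + w·753) / (11 + w) = 592.
Solving: w = (592·11 − 4543) / (753 − 592) = 1969 / 161 ≈ 12.23.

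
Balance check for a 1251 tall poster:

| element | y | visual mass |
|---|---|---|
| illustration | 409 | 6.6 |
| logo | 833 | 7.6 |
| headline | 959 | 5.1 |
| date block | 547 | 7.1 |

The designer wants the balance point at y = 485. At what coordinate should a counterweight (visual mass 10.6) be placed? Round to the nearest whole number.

After adding the counterweight, total weight = 6.6 + 7.6 + 5.1 + 7.1 + 10.6 = 37.0.
y: need Σw·y = 37.0·485 = 17945.0. Existing = 6.6·409 + 7.6·833 + 5.1·959 + 7.1·547 = 17804.8. Remainder 140.2 / 10.6 ≈ 13.23.

y ≈ 13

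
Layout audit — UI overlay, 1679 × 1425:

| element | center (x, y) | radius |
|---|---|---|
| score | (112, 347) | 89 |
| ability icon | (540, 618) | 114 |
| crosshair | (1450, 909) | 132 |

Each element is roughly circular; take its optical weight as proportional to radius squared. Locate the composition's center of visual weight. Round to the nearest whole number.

(865, 694)

r² weights: score 89² = 7921, ability icon 114² = 12996, crosshair 132² = 17424. Total = 38341.
Σw·x = 7921·112 + 12996·540 + 17424·1450 = 33169792, so x̄ = 33169792/38341 ≈ 865.13.
Σw·y = 7921·347 + 12996·618 + 17424·909 = 26618531, so ȳ = 26618531/38341 ≈ 694.26.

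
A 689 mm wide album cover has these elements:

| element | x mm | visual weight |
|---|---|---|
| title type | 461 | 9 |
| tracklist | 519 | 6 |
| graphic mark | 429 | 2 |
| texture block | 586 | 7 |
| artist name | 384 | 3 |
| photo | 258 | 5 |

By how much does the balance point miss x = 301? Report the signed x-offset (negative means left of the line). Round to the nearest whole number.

≈ 157 mm

Weights sum to 9 + 6 + 2 + 7 + 3 + 5 = 32.
Σw·x = 14665; x̄ = 14665/32 ≈ 458.28.
Offset from x = 301: 458.28 − 301 ≈ 157.28.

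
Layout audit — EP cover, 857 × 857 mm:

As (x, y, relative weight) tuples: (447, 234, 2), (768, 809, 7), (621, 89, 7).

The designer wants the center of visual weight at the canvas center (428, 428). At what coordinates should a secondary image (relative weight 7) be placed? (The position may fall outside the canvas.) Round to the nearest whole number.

(-110, 441)

With the secondary image, Σw becomes 2 + 7 + 7 + 7 = 23.
x: need Σw·x = 23·428 = 9844. Existing = 2·447 + 7·768 + 7·621 = 10617. Remainder -773 / 7 ≈ -110.43.
y: need Σw·y = 23·428 = 9844. Existing = 2·234 + 7·809 + 7·89 = 6754. Remainder 3090 / 7 ≈ 441.43.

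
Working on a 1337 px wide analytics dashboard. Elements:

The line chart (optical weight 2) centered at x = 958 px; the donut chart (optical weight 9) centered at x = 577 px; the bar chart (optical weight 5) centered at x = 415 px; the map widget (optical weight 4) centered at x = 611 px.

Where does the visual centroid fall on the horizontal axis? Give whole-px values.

Σw = 2 + 9 + 5 + 4 = 20.
x-moment: 2·958 + 9·577 + 5·415 + 4·611 = 11628; centroid 11628/20 ≈ 581.40.

x ≈ 581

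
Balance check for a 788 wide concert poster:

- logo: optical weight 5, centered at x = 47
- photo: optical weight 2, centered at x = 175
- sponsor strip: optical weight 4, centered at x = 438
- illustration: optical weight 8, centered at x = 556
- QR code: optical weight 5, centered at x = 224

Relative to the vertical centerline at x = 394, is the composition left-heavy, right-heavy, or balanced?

left-heavy

Total weight = 5 + 2 + 4 + 8 + 5 = 24.
x-moment: 5·47 + 2·175 + 4·438 + 8·556 + 5·224 = 7905; centroid 7905/24 ≈ 329.38.
329.4 lies left of the midline 394, so the layout is left-heavy.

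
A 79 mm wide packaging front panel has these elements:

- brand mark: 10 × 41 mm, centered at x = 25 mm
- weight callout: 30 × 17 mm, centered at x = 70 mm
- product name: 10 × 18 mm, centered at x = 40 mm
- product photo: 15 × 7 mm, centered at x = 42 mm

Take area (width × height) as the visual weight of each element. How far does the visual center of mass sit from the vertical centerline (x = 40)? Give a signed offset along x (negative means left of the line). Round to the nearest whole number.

Areas: brand mark 10·41 = 410, weight callout 30·17 = 510, product name 10·18 = 180, product photo 15·7 = 105. Total weight = 1205.
x: (410·25 + 510·70 + 180·40 + 105·42) / 1205 = 57560 / 1205 ≈ 47.77
Offset from x = 40: 47.77 − 40 ≈ 7.77.

≈ 8 mm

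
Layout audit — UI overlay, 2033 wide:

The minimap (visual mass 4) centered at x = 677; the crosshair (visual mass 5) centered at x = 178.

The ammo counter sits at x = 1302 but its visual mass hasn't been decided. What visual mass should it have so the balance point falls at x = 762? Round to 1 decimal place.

Known weights sum to 4 + 5 = 9; their moment is 4·677 + 5·178 = 3598.
For the centroid to hit 762: (3598 + w·1302) / (9 + w) = 762.
Rearranging, w·(1302 − 762) = 762·9 − 3598 = 3260, so w ≈ 3260/540 = 6.04.

w ≈ 6.0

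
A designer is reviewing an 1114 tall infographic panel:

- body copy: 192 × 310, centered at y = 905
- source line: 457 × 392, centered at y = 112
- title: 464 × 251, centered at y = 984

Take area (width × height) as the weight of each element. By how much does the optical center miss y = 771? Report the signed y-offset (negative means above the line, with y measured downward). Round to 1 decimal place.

Areas: body copy 192·310 = 59520, source line 457·392 = 179144, title 464·251 = 116464. Total weight = 355128.
Σw·y = 59520·905 + 179144·112 + 116464·984 = 188530304, so ȳ = 188530304/355128 ≈ 530.88.
Difference: 530.88 − 771 ≈ -240.12.

≈ -240.1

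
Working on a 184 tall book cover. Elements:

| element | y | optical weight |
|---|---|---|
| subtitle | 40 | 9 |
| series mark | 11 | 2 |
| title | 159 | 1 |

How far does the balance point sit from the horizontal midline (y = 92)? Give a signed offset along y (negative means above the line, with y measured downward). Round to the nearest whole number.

≈ -47

Weights sum to 9 + 2 + 1 = 12.
y-moment: 9·40 + 2·11 + 1·159 = 541; centroid 541/12 ≈ 45.08.
Difference: 45.08 − 92 ≈ -46.92.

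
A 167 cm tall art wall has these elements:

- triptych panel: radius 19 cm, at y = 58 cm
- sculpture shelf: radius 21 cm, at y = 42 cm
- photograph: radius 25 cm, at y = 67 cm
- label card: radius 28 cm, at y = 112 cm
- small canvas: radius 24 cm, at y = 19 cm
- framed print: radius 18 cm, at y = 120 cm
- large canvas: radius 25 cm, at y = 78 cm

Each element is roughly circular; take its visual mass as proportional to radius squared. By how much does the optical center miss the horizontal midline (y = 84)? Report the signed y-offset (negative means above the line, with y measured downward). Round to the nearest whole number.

≈ -12 cm

Weights ∝ r²: triptych panel 19² = 361, sculpture shelf 21² = 441, photograph 25² = 625, label card 28² = 784, small canvas 24² = 576, framed print 18² = 324, large canvas 25² = 625; Σw = 3736.
Σw·y = 361·58 + 441·42 + 625·67 + 784·112 + 576·19 + 324·120 + 625·78 = 267717, so ȳ = 267717/3736 ≈ 71.66.
Offset from y = 84: 71.66 − 84 ≈ -12.34.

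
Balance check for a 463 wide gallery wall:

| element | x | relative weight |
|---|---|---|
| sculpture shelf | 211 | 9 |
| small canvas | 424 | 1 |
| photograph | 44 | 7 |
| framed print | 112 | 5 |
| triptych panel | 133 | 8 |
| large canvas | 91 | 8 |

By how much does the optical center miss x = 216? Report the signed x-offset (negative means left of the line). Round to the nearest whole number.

Total weight = 9 + 1 + 7 + 5 + 8 + 8 = 38.
x: (9·211 + 1·424 + 7·44 + 5·112 + 8·133 + 8·91) / 38 = 4983 / 38 ≈ 131.13
Against x = 216, that's 131.13 − 216 = -84.87.

≈ -85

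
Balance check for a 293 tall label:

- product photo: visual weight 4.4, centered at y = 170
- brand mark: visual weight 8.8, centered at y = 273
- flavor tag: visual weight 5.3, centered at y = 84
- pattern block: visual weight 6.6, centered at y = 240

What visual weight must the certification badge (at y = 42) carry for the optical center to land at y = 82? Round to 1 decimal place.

w ≈ 78.0

Known weights sum to 4.4 + 8.8 + 5.3 + 6.6 = 25.1; their moment is 4.4·170 + 8.8·273 + 5.3·84 + 6.6·240 = 5179.6.
Set Σw·y/Σw = 82: (5179.6 + 42w) = 82·(25.1 + w).
Rearranging, w·(42 − 82) = 82·25.1 − 5179.6 = -3121.4, so w ≈ -3121.4/-40 = 78.04.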